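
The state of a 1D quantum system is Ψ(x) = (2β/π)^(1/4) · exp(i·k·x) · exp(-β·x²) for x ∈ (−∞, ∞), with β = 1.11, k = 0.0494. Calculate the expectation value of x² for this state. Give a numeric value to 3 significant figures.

0.225

⟨x²⟩ = ∫ x²·|Ψ|² dx (integrals over the domain).
Gaussian moments: ∫x^(2j)·e^(−2βx²) dx = (2j−1)!!/(4β)^j · √(π/(2β)), odd powers integrate to 0; here √(π/(2β)) = 1.1896.
⟨x²⟩ = 0.22523.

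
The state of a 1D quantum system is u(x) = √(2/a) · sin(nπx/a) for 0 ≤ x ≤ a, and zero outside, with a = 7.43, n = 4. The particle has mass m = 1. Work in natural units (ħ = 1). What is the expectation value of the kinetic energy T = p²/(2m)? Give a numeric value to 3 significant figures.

T = −(ħ²/2m) d²/dx², so ⟨T⟩ = −(ħ²/2m) ∫ u*·u'' dx; with m = 1.
d/dx sin(nπx/a) = (nπ/a)·cos(nπx/a) and d²/dx² sin(nπx/a) = −(nπ/a)²·sin(nπx/a); on 0 ≤ x ≤ a, ∫sin²(nπx/a) dx = a/2 and ∫sin(nπx/a)·cos(nπx/a) dx = 0.
⟨T⟩ = 1.4303.

1.43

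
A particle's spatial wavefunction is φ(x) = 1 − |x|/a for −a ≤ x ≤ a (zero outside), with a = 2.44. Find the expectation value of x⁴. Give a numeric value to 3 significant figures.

⟨x⁴⟩ = ∫ x⁴·|φ|² dx / ∫|φ|² dx (integrals over the domain).
φ is even, so ∫ over [−a, a] = 2∫₀ᵃ with φ = 1 − x/a there: ∫₀ᵃ (1 − x/a)² dx = a/3, ∫₀ᵃ x²(1 − x/a)² dx = a³/30, ∫₀ᵃ x⁴(1 − x/a)² dx = a⁵/105.
State is unnormalized: ∫|φ|² dx = 1.6267, and ∫φ*·x⁴·φ dx = 1.6474, so ⟨x⁴⟩ = 1.6474 / 1.6267.
⟨x⁴⟩ = 1.0127.

1.01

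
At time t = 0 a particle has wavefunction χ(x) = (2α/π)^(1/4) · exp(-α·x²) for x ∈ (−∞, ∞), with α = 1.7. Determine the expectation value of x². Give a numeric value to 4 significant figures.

0.1471

⟨x²⟩ = ∫ x²·|χ|² dx (integrals over the domain).
Gaussian moments: ∫x^(2j)·e^(−2αx²) dx = (2j−1)!!/(4α)^j · √(π/(2α)), odd powers integrate to 0; here √(π/(2α)) = 0.96125.
⟨x²⟩ = 0.14706.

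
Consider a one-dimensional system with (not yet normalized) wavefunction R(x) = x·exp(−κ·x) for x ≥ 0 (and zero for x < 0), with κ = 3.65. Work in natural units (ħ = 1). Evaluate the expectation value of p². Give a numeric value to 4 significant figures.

13.32

p² R = −ħ² d²R/dx²; ⟨p²⟩ = −ħ² ∫ R*·R'' dx / ∫|R|² dx.
Differentiate x·exp(−κ·x) with the product rule; every integrand then reduces to terms xʲ·e^(−2κx) on [0, ∞), with ∫₀^∞ xʲ·e^(−2κx) dx = j!/(2κ)^(j+1).
State is unnormalized: ∫|R|² dx = 0.0051412, and ∫R*·(−ħ² R'') dx = 0.068493, so ⟨p²⟩ = 0.068493 / 0.0051412.
⟨p²⟩ = 13.323.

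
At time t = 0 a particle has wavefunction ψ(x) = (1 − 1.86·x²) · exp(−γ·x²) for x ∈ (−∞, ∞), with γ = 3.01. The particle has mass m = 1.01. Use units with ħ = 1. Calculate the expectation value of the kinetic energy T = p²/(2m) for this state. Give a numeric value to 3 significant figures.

T = −(ħ²/2m) d²/dx², so ⟨T⟩ = −(ħ²/2m) ∫ ψ*·ψ'' dx / ∫|ψ|² dx; with m = 1.01.
Expand each integrand as polynomial × e^(−2γx²) and use ∫x^(2j)·e^(−2γx²) dx = (2j−1)!!/(4γ)^j · √(π/(2γ)), odd powers → 0; here √(π/(2γ)) = 0.72240. Differentiate with the product rule, d/dx e^(−γx²) = −2γx·e^(−γx²).
State is unnormalized: ∫|ψ|² dx = 0.55092, and ∫ψ*·(−ħ²/2m · ψ'') dx = 1.5889, so ⟨T⟩ = 1.5889 / 0.55092.
⟨T⟩ = 2.8840.

2.88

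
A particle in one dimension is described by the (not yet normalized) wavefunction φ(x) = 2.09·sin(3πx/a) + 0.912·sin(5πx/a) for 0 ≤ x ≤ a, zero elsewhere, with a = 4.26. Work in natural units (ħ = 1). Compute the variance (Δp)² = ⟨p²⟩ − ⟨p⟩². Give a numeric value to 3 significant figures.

6.29

Compute ⟨p⟩ and ⟨p²⟩ separately; (Δp)² = ⟨p²⟩ − ⟨p⟩².
d²/dx² sin(jπx/a) = −(jπ/a)²·sin(jπx/a); on 0 ≤ x ≤ a, ∫sin²(jπx/a) dx = a/2 and ∫sin(jπx/a)·sin(lπx/a) dx = 0 for j ≠ l, so only diagonal terms survive in ∫|φ|² and ∫φ·φ″; ∫φ·φ′ dx = [φ²/2] between the walls = 0.
Normalization: ∫|φ|² dx = 11.076.
⟨p⟩ = 0.0000 and ⟨p²⟩ = 6.2865.
(Δp)² = 6.2865 − (0.0000)² = 6.2865.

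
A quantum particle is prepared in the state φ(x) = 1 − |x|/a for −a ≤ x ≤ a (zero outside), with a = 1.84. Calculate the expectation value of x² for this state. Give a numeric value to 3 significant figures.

⟨x²⟩ = ∫ x²·|φ|² dx / ∫|φ|² dx (integrals over the domain).
φ is even, so ∫ over [−a, a] = 2∫₀ᵃ with φ = 1 − x/a there: ∫₀ᵃ (1 − x/a)² dx = a/3, ∫₀ᵃ x²(1 − x/a)² dx = a³/30, ∫₀ᵃ x⁴(1 − x/a)² dx = a⁵/105.
State is unnormalized: ∫|φ|² dx = 1.2267, and ∫φ*·x²·φ dx = 0.41530, so ⟨x²⟩ = 0.41530 / 1.2267.
⟨x²⟩ = 0.33856.

0.339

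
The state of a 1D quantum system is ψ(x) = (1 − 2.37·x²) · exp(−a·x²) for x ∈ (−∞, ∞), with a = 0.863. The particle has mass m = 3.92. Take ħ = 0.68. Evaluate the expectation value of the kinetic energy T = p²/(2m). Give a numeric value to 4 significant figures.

T = −(ħ²/2m) d²/dx², so ⟨T⟩ = −(ħ²/2m) ∫ ψ*·ψ'' dx / ∫|ψ|² dx; with m = 3.92.
Expand each integrand as polynomial × e^(−2ax²) and use ∫x^(2j)·e^(−2ax²) dx = (2j−1)!!/(4a)^j · √(π/(2a)), odd powers → 0; here √(π/(2a)) = 1.3491. Differentiate with the product rule, d/dx e^(−ax²) = −2ax·e^(−ax²).
State is unnormalized: ∫|ψ|² dx = 1.4044, and ∫ψ*·(−ħ²/2m · ψ'') dx = 0.38954, so ⟨T⟩ = 0.38954 / 1.4044.
⟨T⟩ = 0.27737.

0.2774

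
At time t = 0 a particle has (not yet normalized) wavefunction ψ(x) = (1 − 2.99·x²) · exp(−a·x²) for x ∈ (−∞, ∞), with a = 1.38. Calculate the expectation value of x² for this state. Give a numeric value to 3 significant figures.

⟨x²⟩ = ∫ x²·|ψ|² dx / ∫|ψ|² dx (integrals over the domain).
Expand each integrand as polynomial × e^(−2ax²) and use ∫x^(2j)·e^(−2ax²) dx = (2j−1)!!/(4a)^j · √(π/(2a)), odd powers → 0; here √(π/(2a)) = 1.0669.
State is unnormalized: ∫|ψ|² dx = 0.85018, and ∫ψ*·x²·ψ dx = 0.41575, so ⟨x²⟩ = 0.41575 / 0.85018.
⟨x²⟩ = 0.48901.

0.489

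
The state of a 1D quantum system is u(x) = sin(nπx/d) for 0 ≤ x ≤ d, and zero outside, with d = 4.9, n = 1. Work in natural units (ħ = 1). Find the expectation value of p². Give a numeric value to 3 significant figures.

p² u = −ħ² d²u/dx²; ⟨p²⟩ = −ħ² ∫ u*·u'' dx / ∫|u|² dx.
d/dx sin(nπx/d) = (nπ/d)·cos(nπx/d) and d²/dx² sin(nπx/d) = −(nπ/d)²·sin(nπx/d); on 0 ≤ x ≤ d, ∫sin²(nπx/d) dx = d/2 and ∫sin(nπx/d)·cos(nπx/d) dx = 0.
State is unnormalized: ∫|u|² dx = 2.4500, and ∫u*·(−ħ² u'') dx = 1.0071, so ⟨p²⟩ = 1.0071 / 2.4500.
⟨p²⟩ = 0.41106.

0.411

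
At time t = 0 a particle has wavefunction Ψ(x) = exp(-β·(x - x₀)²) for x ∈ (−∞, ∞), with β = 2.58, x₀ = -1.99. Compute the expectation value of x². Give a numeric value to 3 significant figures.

4.06

⟨x²⟩ = ∫ x²·|Ψ|² dx / ∫|Ψ|² dx (integrals over the domain).
Gaussian moments (u = x − x₀): ∫u^(2j)·e^(−2βu²) du = (2j−1)!!/(4β)^j · √(π/(2β)), odd powers integrate to 0; here √(π/(2β)) = 0.78028.
State is unnormalized: ∫|Ψ|² dx = 0.78028, and ∫Ψ*·x²·Ψ dx = 3.1656, so ⟨x²⟩ = 3.1656 / 0.78028.
⟨x²⟩ = 4.0570.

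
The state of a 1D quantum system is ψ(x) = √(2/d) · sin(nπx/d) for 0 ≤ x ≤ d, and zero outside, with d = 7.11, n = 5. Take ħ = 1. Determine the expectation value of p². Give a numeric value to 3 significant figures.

p² ψ = −ħ² d²ψ/dx²; ⟨p²⟩ = −ħ² ∫ ψ*·ψ'' dx.
d/dx sin(nπx/d) = (nπ/d)·cos(nπx/d) and d²/dx² sin(nπx/d) = −(nπ/d)²·sin(nπx/d); on 0 ≤ x ≤ d, ∫sin²(nπx/d) dx = d/2 and ∫sin(nπx/d)·cos(nπx/d) dx = 0.
⟨p²⟩ = 4.8809.

4.88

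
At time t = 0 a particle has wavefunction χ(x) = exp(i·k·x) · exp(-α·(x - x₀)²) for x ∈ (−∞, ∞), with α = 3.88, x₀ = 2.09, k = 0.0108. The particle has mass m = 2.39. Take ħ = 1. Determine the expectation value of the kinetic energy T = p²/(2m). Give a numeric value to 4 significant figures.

T = −(ħ²/2m) d²/dx², so ⟨T⟩ = −(ħ²/2m) ∫ χ*·χ'' dx / ∫|χ|² dx; with m = 2.39.
Gaussian moments (u = x − x₀): ∫u^(2j)·e^(−2αu²) du = (2j−1)!!/(4α)^j · √(π/(2α)), odd powers integrate to 0; here √(π/(2α)) = 0.63627. Derivatives: χ′ = (ik − 2αu)·χ, χ″ = ((ik − 2αu)² − 2α)·χ; the odd-in-u pieces drop out.
State is unnormalized: ∫|χ|² dx = 0.63627, and ∫χ*·(−ħ²/2m · χ'') dx = 0.51649, so ⟨T⟩ = 0.51649 / 0.63627.
⟨T⟩ = 0.81174.

0.8117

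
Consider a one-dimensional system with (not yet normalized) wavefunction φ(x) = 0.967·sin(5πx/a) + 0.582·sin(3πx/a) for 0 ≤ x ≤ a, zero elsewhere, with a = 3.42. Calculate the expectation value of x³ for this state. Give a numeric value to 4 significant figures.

⟨x³⟩ = ∫ x³·|φ|² dx / ∫|φ|² dx (integrals over the domain).
On 0 ≤ x ≤ a (j ≠ l): ∫sin²(jπx/a) dx = a/2, ∫sin(jπx/a)·sin(lπx/a) dx = 0; diagonal moments ∫x·sin²(jπx/a) dx = a²/4, ∫x²·sin²(jπx/a) dx = a³·(1/6 − 1/(4j²π²)); cross terms ∫x·sin(jπx/a)·sin(lπx/a) dx = 0 for j + l even and −4jla²/(π²(j² − l²)²) for j + l odd, ∫x²·sin(jπx/a)·sin(lπx/a) dx = (−1)^(j+l)·4jla³/(π²(j² − l²)²); higher powers the same way via product-to-sum and parts.
State is unnormalized: ∫|φ|² dx = 2.1782, and ∫φ*·x³·φ dx = 26.878, so ⟨x³⟩ = 26.878 / 2.1782.
⟨x³⟩ = 12.340.

12.34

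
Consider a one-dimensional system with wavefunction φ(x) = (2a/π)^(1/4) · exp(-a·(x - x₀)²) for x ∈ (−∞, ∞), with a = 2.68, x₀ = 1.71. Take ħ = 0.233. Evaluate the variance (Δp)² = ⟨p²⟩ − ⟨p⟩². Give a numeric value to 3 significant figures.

0.145

Compute ⟨p⟩ and ⟨p²⟩ separately; (Δp)² = ⟨p²⟩ − ⟨p⟩².
Gaussian moments (u = x − x₀): ∫u^(2j)·e^(−2au²) du = (2j−1)!!/(4a)^j · √(π/(2a)), odd powers integrate to 0; here √(π/(2a)) = 0.76558. Derivatives: d/dx e^(−au²) = −2au·e^(−au²), d²/dx² e^(−au²) = (4a²u² − 2a)·e^(−au²).
⟨p⟩ = 0.0000 and ⟨p²⟩ = 0.14549.
(Δp)² = 0.14549 − (0.0000)² = 0.14549.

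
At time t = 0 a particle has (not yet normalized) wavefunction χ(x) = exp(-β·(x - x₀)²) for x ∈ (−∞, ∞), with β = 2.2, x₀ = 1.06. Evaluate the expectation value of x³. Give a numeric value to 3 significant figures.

1.55

⟨x³⟩ = ∫ x³·|χ|² dx / ∫|χ|² dx (integrals over the domain).
Gaussian moments (u = x − x₀): ∫u^(2j)·e^(−2βu²) du = (2j−1)!!/(4β)^j · √(π/(2β)), odd powers integrate to 0; here √(π/(2β)) = 0.84498.
State is unnormalized: ∫|χ|² dx = 0.84498, and ∫χ*·x³·χ dx = 1.3117, so ⟨x³⟩ = 1.3117 / 0.84498.
⟨x³⟩ = 1.5524.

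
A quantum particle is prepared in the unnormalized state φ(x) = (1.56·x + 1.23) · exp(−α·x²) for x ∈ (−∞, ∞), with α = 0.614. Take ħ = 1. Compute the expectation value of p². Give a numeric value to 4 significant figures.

1.100

p² φ = −ħ² d²φ/dx²; ⟨p²⟩ = −ħ² ∫ φ*·φ'' dx / ∫|φ|² dx.
Expand each integrand as polynomial × e^(−2αx²) and use ∫x^(2j)·e^(−2αx²) dx = (2j−1)!!/(4α)^j · √(π/(2α)), odd powers → 0; here √(π/(2α)) = 1.5995. Differentiate with the product rule, d/dx e^(−αx²) = −2αx·e^(−αx²).
State is unnormalized: ∫|φ|² dx = 4.0047, and ∫φ*·(−ħ² φ'') dx = 4.4051, so ⟨p²⟩ = 4.4051 / 4.0047.
⟨p²⟩ = 1.1000.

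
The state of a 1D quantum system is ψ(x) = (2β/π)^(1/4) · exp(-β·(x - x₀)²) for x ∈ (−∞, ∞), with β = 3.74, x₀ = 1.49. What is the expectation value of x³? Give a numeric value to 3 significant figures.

3.61

⟨x³⟩ = ∫ x³·|ψ|² dx (integrals over the domain).
Gaussian moments (u = x − x₀): ∫u^(2j)·e^(−2βu²) du = (2j−1)!!/(4β)^j · √(π/(2β)), odd powers integrate to 0; here √(π/(2β)) = 0.64807.
⟨x³⟩ = 3.6067.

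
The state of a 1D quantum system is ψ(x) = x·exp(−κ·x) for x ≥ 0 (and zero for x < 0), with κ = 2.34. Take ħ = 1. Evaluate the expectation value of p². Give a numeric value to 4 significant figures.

p² ψ = −ħ² d²ψ/dx²; ⟨p²⟩ = −ħ² ∫ ψ*·ψ'' dx / ∫|ψ|² dx.
Differentiate x·exp(−κ·x) with the product rule; every integrand then reduces to terms xʲ·e^(−2κx) on [0, ∞), with ∫₀^∞ xʲ·e^(−2κx) dx = j!/(2κ)^(j+1).
State is unnormalized: ∫|ψ|² dx = 0.019512, and ∫ψ*·(−ħ² ψ'') dx = 0.10684, so ⟨p²⟩ = 0.10684 / 0.019512.
⟨p²⟩ = 5.4756.

5.476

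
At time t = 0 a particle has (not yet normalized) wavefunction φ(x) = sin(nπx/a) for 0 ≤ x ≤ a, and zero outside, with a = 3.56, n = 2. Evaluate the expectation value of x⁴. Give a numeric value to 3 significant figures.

⟨x⁴⟩ = ∫ x⁴·|φ|² dx / ∫|φ|² dx (integrals over the domain).
With sin²θ = (1 − cos2θ)/2 on 0 ≤ x ≤ a: ∫sin²(nπx/a) dx = a/2, ∫x·sin²(nπx/a) dx = a²/4, ∫x²·sin²(nπx/a) dx = a³·(1/6 − 1/(4n²π²)); higher powers xᵏ the same way, integrating xᵏ·cos(2nπx/a) by parts.
State is unnormalized: ∫|φ|² dx = 1.7800, and ∫φ*·x⁴·φ dx = 50.214, so ⟨x⁴⟩ = 50.214 / 1.7800.
⟨x⁴⟩ = 28.210.

28.2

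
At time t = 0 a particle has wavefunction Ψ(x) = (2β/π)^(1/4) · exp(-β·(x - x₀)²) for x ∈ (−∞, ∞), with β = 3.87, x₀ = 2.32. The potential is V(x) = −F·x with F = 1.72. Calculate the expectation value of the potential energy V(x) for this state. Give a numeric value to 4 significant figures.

⟨V⟩ = ∫ V(x)·|Ψ|² dx.
Gaussian moments (u = x − x₀): ∫u^(2j)·e^(−2βu²) du = (2j−1)!!/(4β)^j · √(π/(2β)), odd powers integrate to 0; here √(π/(2β)) = 0.63710.
⟨V⟩ = -3.9904.

-3.990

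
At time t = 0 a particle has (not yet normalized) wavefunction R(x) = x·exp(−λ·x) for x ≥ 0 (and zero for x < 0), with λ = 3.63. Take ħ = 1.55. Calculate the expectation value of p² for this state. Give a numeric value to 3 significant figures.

p² R = −ħ² d²R/dx²; ⟨p²⟩ = −ħ² ∫ R*·R'' dx / ∫|R|² dx.
Differentiate x·exp(−λ·x) with the product rule; every integrand then reduces to terms xʲ·e^(−2λx) on [0, ∞), with ∫₀^∞ xʲ·e^(−2λx) dx = j!/(2λ)^(j+1).
State is unnormalized: ∫|R|² dx = 0.0052266, and ∫R*·(−ħ² R'') dx = 0.16546, so ⟨p²⟩ = 0.16546 / 0.0052266.
⟨p²⟩ = 31.658.

31.7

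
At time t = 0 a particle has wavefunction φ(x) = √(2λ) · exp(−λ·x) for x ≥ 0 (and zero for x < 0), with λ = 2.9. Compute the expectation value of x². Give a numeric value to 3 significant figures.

0.0595

⟨x²⟩ = ∫ x²·|φ|² dx (integrals over the domain).
Every integrand reduces to terms xʲ·e^(−2λx) on [0, ∞); use ∫₀^∞ xʲ·e^(−2λx) dx = j!/(2λ)^(j+1).
⟨x²⟩ = 0.059453.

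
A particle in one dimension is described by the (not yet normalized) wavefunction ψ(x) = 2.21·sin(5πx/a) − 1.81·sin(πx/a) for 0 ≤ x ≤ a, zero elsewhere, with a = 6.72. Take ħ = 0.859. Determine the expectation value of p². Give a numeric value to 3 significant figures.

p² ψ = −ħ² d²ψ/dx²; ⟨p²⟩ = −ħ² ∫ ψ*·ψ'' dx / ∫|ψ|² dx.
d²/dx² sin(jπx/a) = −(jπ/a)²·sin(jπx/a); on 0 ≤ x ≤ a, ∫sin²(jπx/a) dx = a/2 and ∫sin(jπx/a)·sin(lπx/a) dx = 0 for j ≠ l, so only diagonal terms survive in ∫|ψ|² and ∫ψ·ψ″; ∫ψ·ψ′ dx = [ψ²/2] between the walls = 0.
State is unnormalized: ∫|ψ|² dx = 27.418, and ∫ψ*·(−ħ² ψ'') dx = 67.938, so ⟨p²⟩ = 67.938 / 27.418.
⟨p²⟩ = 2.4778.

2.48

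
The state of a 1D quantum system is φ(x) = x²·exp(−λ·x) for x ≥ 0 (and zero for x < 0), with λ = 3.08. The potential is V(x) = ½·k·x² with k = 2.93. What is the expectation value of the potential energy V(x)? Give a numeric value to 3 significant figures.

1.16

⟨V⟩ = ∫ V(x)·|φ|² dx / ∫|φ|² dx.
Every integrand reduces to terms xʲ·e^(−2λx) on [0, ∞); use ∫₀^∞ xʲ·e^(−2λx) dx = j!/(2λ)^(j+1).
State is unnormalized: ∫|φ|² dx = 0.0027059, and ∫φ*·V(x)·φ dx = 0.0031340, so ⟨V⟩ = 0.0031340 / 0.0027059.
⟨V⟩ = 1.1582.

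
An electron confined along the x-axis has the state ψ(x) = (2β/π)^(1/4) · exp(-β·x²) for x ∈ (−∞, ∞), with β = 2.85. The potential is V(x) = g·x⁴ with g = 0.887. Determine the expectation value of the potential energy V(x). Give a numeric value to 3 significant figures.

⟨V⟩ = ∫ V(x)·|ψ|² dx.
Gaussian moments: ∫x^(2j)·e^(−2βx²) dx = (2j−1)!!/(4β)^j · √(π/(2β)), odd powers integrate to 0; here √(π/(2β)) = 0.74240.
⟨V⟩ = 0.020476.

0.0205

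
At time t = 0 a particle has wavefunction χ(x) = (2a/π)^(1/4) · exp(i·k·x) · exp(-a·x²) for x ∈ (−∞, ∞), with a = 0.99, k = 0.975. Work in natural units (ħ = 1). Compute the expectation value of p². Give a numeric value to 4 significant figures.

p² χ = −ħ² d²χ/dx²; ⟨p²⟩ = −ħ² ∫ χ*·χ'' dx.
Gaussian moments: ∫x^(2j)·e^(−2ax²) dx = (2j−1)!!/(4a)^j · √(π/(2a)), odd powers integrate to 0; here √(π/(2a)) = 1.2596. Derivatives: χ′ = (ik − 2ax)·χ, χ″ = ((ik − 2ax)² − 2a)·χ; the odd-in-x pieces drop out.
⟨p²⟩ = 1.9406.

1.941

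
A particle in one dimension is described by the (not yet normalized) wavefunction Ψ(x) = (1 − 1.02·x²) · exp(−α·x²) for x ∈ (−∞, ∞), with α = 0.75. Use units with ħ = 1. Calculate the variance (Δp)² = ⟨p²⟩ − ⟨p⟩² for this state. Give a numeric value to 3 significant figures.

2.80

Compute ⟨p⟩ and ⟨p²⟩ separately; (Δp)² = ⟨p²⟩ − ⟨p⟩².
Expand each integrand as polynomial × e^(−2αx²) and use ∫x^(2j)·e^(−2αx²) dx = (2j−1)!!/(4α)^j · √(π/(2α)), odd powers → 0; here √(π/(2α)) = 1.4472. Differentiate with the product rule, d/dx e^(−αx²) = −2αx·e^(−αx²).
Normalization: ∫|Ψ|² dx = 0.96499.
⟨p⟩ = 0.0000 and ⟨p²⟩ = 2.7998.
(Δp)² = 2.7998 − (0.0000)² = 2.7998.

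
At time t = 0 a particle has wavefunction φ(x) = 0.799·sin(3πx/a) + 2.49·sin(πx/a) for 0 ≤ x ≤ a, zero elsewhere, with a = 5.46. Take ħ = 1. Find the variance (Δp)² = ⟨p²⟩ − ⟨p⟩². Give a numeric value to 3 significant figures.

0.578

Compute ⟨p⟩ and ⟨p²⟩ separately; (Δp)² = ⟨p²⟩ − ⟨p⟩².
d²/dx² sin(jπx/a) = −(jπ/a)²·sin(jπx/a); on 0 ≤ x ≤ a, ∫sin²(jπx/a) dx = a/2 and ∫sin(jπx/a)·sin(lπx/a) dx = 0 for j ≠ l, so only diagonal terms survive in ∫|φ|² and ∫φ·φ″; ∫φ·φ′ dx = [φ²/2] between the walls = 0.
Normalization: ∫|φ|² dx = 18.669.
⟨p⟩ = 0.0000 and ⟨p²⟩ = 0.57832.
(Δp)² = 0.57832 − (0.0000)² = 0.57832.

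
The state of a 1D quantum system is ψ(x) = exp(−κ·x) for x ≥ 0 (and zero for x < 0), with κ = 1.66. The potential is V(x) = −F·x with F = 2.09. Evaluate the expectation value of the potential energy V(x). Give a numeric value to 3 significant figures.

-0.630

⟨V⟩ = ∫ V(x)·|ψ|² dx / ∫|ψ|² dx.
Every integrand reduces to terms xʲ·e^(−2κx) on [0, ∞); use ∫₀^∞ xʲ·e^(−2κx) dx = j!/(2κ)^(j+1).
State is unnormalized: ∫|ψ|² dx = 0.30120, and ∫ψ*·V(x)·ψ dx = -0.18961, so ⟨V⟩ = -0.18961 / 0.30120.
⟨V⟩ = -0.62952.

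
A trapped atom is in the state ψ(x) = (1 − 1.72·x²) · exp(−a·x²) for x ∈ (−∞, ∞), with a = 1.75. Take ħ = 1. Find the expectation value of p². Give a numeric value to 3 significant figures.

p² ψ = −ħ² d²ψ/dx²; ⟨p²⟩ = −ħ² ∫ ψ*·ψ'' dx / ∫|ψ|² dx.
Expand each integrand as polynomial × e^(−2ax²) and use ∫x^(2j)·e^(−2ax²) dx = (2j−1)!!/(4a)^j · √(π/(2a)), odd powers → 0; here √(π/(2a)) = 0.94742. Differentiate with the product rule, d/dx e^(−ax²) = −2ax·e^(−ax²).
State is unnormalized: ∫|ψ|² dx = 0.65343, and ∫ψ*·(−ħ² ψ'') dx = 3.1735, so ⟨p²⟩ = 3.1735 / 0.65343.
⟨p²⟩ = 4.8566.

4.86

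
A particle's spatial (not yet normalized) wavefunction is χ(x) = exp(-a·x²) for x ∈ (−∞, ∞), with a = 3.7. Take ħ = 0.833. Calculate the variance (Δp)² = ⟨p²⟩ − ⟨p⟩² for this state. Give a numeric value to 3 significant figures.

Compute ⟨p⟩ and ⟨p²⟩ separately; (Δp)² = ⟨p²⟩ − ⟨p⟩².
Gaussian moments: ∫x^(2j)·e^(−2ax²) dx = (2j−1)!!/(4a)^j · √(π/(2a)), odd powers integrate to 0; here √(π/(2a)) = 0.65157. Derivatives: d/dx e^(−ax²) = −2ax·e^(−ax²), d²/dx² e^(−ax²) = (4a²x² − 2a)·e^(−ax²).
Normalization: ∫|χ|² dx = 0.65157.
⟨p⟩ = 0.0000 and ⟨p²⟩ = 2.5674.
(Δp)² = 2.5674 − (0.0000)² = 2.5674.

2.57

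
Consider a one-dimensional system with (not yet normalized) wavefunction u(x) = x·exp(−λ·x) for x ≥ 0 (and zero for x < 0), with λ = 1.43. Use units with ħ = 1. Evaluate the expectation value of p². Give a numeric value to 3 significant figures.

2.04

p² u = −ħ² d²u/dx²; ⟨p²⟩ = −ħ² ∫ u*·u'' dx / ∫|u|² dx.
Differentiate x·exp(−λ·x) with the product rule; every integrand then reduces to terms xʲ·e^(−2λx) on [0, ∞), with ∫₀^∞ xʲ·e^(−2λx) dx = j!/(2λ)^(j+1).
State is unnormalized: ∫|u|² dx = 0.085493, and ∫u*·(−ħ² u'') dx = 0.17483, so ⟨p²⟩ = 0.17483 / 0.085493.
⟨p²⟩ = 2.0449.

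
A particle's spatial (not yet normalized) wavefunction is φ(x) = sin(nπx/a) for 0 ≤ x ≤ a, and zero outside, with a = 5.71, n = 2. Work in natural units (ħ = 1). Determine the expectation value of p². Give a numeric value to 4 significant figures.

1.211

p² φ = −ħ² d²φ/dx²; ⟨p²⟩ = −ħ² ∫ φ*·φ'' dx / ∫|φ|² dx.
d/dx sin(nπx/a) = (nπ/a)·cos(nπx/a) and d²/dx² sin(nπx/a) = −(nπ/a)²·sin(nπx/a); on 0 ≤ x ≤ a, ∫sin²(nπx/a) dx = a/2 and ∫sin(nπx/a)·cos(nπx/a) dx = 0.
State is unnormalized: ∫|φ|² dx = 2.8550, and ∫φ*·(−ħ² φ'') dx = 3.4570, so ⟨p²⟩ = 3.4570 / 2.8550.
⟨p²⟩ = 1.2108.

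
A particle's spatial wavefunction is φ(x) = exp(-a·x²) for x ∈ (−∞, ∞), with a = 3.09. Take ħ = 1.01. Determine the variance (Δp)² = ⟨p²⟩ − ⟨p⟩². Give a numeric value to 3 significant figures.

3.15

Compute ⟨p⟩ and ⟨p²⟩ separately; (Δp)² = ⟨p²⟩ − ⟨p⟩².
Gaussian moments: ∫x^(2j)·e^(−2ax²) dx = (2j−1)!!/(4a)^j · √(π/(2a)), odd powers integrate to 0; here √(π/(2a)) = 0.71299. Derivatives: d/dx e^(−ax²) = −2ax·e^(−ax²), d²/dx² e^(−ax²) = (4a²x² − 2a)·e^(−ax²).
Normalization: ∫|φ|² dx = 0.71299.
⟨p⟩ = 0.0000 and ⟨p²⟩ = 3.1521.
(Δp)² = 3.1521 − (0.0000)² = 3.1521.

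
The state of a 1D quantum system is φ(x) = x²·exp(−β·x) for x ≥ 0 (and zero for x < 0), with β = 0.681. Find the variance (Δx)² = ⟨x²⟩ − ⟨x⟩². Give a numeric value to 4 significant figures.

Compute ⟨x⟩ and ⟨x²⟩ separately, then (Δx)² = ⟨x²⟩ − ⟨x⟩².
Every integrand reduces to terms xʲ·e^(−2βx) on [0, ∞); use ∫₀^∞ xʲ·e^(−2βx) dx = j!/(2β)^(j+1).
Normalization: ∫|φ|² dx = 5.1207.
⟨x⟩ = 3.6711 and ⟨x²⟩ = 16.172.
(Δx)² = 16.172 − (3.6711)² = 2.6954.

2.695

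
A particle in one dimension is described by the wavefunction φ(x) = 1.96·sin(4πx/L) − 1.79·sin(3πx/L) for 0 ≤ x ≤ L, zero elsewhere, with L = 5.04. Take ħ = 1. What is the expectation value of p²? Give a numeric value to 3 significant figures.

4.98

p² φ = −ħ² d²φ/dx²; ⟨p²⟩ = −ħ² ∫ φ*·φ'' dx / ∫|φ|² dx.
d²/dx² sin(jπx/L) = −(jπ/L)²·sin(jπx/L); on 0 ≤ x ≤ L, ∫sin²(jπx/L) dx = L/2 and ∫sin(jπx/L)·sin(lπx/L) dx = 0 for j ≠ l, so only diagonal terms survive in ∫|φ|² and ∫φ·φ″; ∫φ·φ′ dx = [φ²/2] between the walls = 0.
State is unnormalized: ∫|φ|² dx = 17.755, and ∫φ*·(−ħ² φ'') dx = 88.418, so ⟨p²⟩ = 88.418 / 17.755.
⟨p²⟩ = 4.9798.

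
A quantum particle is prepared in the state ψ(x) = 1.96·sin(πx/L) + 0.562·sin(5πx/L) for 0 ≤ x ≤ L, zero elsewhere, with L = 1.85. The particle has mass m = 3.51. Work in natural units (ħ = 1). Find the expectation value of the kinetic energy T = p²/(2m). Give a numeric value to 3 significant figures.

T = −(ħ²/2m) d²/dx², so ⟨T⟩ = −(ħ²/2m) ∫ ψ*·ψ'' dx / ∫|ψ|² dx; with m = 3.51.
d²/dx² sin(jπx/L) = −(jπ/L)²·sin(jπx/L); on 0 ≤ x ≤ L, ∫sin²(jπx/L) dx = L/2 and ∫sin(jπx/L)·sin(lπx/L) dx = 0 for j ≠ l, so only diagonal terms survive in ∫|ψ|² and ∫ψ·ψ″; ∫ψ·ψ′ dx = [ψ²/2] between the walls = 0.
State is unnormalized: ∫|ψ|² dx = 3.8456, and ∫ψ*·(−ħ²/2m · ψ'') dx = 4.4601, so ⟨T⟩ = 4.4601 / 3.8456.
⟨T⟩ = 1.1598.

1.16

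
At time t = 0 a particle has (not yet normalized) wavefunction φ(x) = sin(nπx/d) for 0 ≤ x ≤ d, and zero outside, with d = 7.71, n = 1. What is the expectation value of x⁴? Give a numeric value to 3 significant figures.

403.

⟨x⁴⟩ = ∫ x⁴·|φ|² dx / ∫|φ|² dx (integrals over the domain).
With sin²θ = (1 − cos2θ)/2 on 0 ≤ x ≤ d: ∫sin²(nπx/d) dx = d/2, ∫x·sin²(nπx/d) dx = d²/4, ∫x²·sin²(nπx/d) dx = d³·(1/6 − 1/(4n²π²)); higher powers xᵏ the same way, integrating xᵏ·cos(2nπx/d) by parts.
State is unnormalized: ∫|φ|² dx = 3.8550, and ∫φ*·x⁴·φ dx = 1554.0, so ⟨x⁴⟩ = 1554.0 / 3.8550.
⟨x⁴⟩ = 403.11.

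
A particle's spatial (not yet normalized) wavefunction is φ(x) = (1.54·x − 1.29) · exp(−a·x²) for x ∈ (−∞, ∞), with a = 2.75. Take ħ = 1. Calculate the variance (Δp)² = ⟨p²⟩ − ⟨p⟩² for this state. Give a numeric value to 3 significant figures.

3.38

Compute ⟨p⟩ and ⟨p²⟩ separately; (Δp)² = ⟨p²⟩ − ⟨p⟩².
Expand each integrand as polynomial × e^(−2ax²) and use ∫x^(2j)·e^(−2ax²) dx = (2j−1)!!/(4a)^j · √(π/(2a)), odd powers → 0; here √(π/(2a)) = 0.75578. Differentiate with the product rule, d/dx e^(−ax²) = −2ax·e^(−ax²).
Normalization: ∫|φ|² dx = 1.4206.
⟨p⟩ = 0.0000 and ⟨p²⟩ = 3.3808.
(Δp)² = 3.3808 − (0.0000)² = 3.3808.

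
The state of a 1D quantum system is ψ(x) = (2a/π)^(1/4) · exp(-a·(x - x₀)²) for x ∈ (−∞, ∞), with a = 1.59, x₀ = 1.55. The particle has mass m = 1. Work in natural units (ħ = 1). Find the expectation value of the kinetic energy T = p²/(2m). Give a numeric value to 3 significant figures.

T = −(ħ²/2m) d²/dx², so ⟨T⟩ = −(ħ²/2m) ∫ ψ*·ψ'' dx; with m = 1.
Gaussian moments (u = x − x₀): ∫u^(2j)·e^(−2au²) du = (2j−1)!!/(4a)^j · √(π/(2a)), odd powers integrate to 0; here √(π/(2a)) = 0.99394. Derivatives: d/dx e^(−au²) = −2au·e^(−au²), d²/dx² e^(−au²) = (4a²u² − 2a)·e^(−au²).
⟨T⟩ = 0.79500.

0.795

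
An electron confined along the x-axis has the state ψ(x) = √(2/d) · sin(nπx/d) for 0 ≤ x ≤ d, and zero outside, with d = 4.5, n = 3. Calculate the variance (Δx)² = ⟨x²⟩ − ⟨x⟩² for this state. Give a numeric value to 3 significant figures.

Compute ⟨x⟩ and ⟨x²⟩ separately, then (Δx)² = ⟨x²⟩ − ⟨x⟩².
With sin²θ = (1 − cos2θ)/2 on 0 ≤ x ≤ d: ∫sin²(nπx/d) dx = d/2, ∫x·sin²(nπx/d) dx = d²/4, ∫x²·sin²(nπx/d) dx = d³·(1/6 − 1/(4n²π²)); higher powers xᵏ the same way, integrating xᵏ·cos(2nπx/d) by parts.
⟨x⟩ = 2.2500 and ⟨x²⟩ = 6.6360.
(Δx)² = 6.6360 − (2.2500)² = 1.5735.

1.57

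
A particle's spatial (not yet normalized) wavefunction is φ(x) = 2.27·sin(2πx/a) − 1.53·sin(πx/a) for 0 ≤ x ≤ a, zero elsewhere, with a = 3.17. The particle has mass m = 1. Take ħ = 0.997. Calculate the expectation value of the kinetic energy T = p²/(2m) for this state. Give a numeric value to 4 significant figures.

1.495

T = −(ħ²/2m) d²/dx², so ⟨T⟩ = −(ħ²/2m) ∫ φ*·φ'' dx / ∫|φ|² dx; with m = 1.
d²/dx² sin(jπx/a) = −(jπ/a)²·sin(jπx/a); on 0 ≤ x ≤ a, ∫sin²(jπx/a) dx = a/2 and ∫sin(jπx/a)·sin(lπx/a) dx = 0 for j ≠ l, so only diagonal terms survive in ∫|φ|² and ∫φ·φ″; ∫φ·φ′ dx = [φ²/2] between the walls = 0.
State is unnormalized: ∫|φ|² dx = 11.878, and ∫φ*·(−ħ²/2m · φ'') dx = 17.758, so ⟨T⟩ = 17.758 / 11.878.
⟨T⟩ = 1.4951.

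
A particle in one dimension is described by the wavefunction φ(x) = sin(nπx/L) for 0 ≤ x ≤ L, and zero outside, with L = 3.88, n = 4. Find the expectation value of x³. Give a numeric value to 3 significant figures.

⟨x³⟩ = ∫ x³·|φ|² dx / ∫|φ|² dx (integrals over the domain).
With sin²θ = (1 − cos2θ)/2 on 0 ≤ x ≤ L: ∫sin²(nπx/L) dx = L/2, ∫x·sin²(nπx/L) dx = L²/4, ∫x²·sin²(nπx/L) dx = L³·(1/6 − 1/(4n²π²)); higher powers xᵏ the same way, integrating xᵏ·cos(2nπx/L) by parts.
State is unnormalized: ∫|φ|² dx = 1.9400, and ∫φ*·x³·φ dx = 27.791, so ⟨x³⟩ = 27.791 / 1.9400.
⟨x³⟩ = 14.325.

14.3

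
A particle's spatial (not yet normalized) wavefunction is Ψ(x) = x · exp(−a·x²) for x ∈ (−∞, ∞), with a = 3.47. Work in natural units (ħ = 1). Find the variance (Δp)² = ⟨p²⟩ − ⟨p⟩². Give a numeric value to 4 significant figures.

Compute ⟨p⟩ and ⟨p²⟩ separately; (Δp)² = ⟨p²⟩ − ⟨p⟩².
Expand each integrand as polynomial × e^(−2ax²) and use ∫x^(2j)·e^(−2ax²) dx = (2j−1)!!/(4a)^j · √(π/(2a)), odd powers → 0; here √(π/(2a)) = 0.67281. Differentiate with the product rule, d/dx e^(−ax²) = −2ax·e^(−ax²).
Normalization: ∫|Ψ|² dx = 0.048474.
⟨p⟩ = 0.0000 and ⟨p²⟩ = 10.410.
(Δp)² = 10.410 − (0.0000)² = 10.410.

10.41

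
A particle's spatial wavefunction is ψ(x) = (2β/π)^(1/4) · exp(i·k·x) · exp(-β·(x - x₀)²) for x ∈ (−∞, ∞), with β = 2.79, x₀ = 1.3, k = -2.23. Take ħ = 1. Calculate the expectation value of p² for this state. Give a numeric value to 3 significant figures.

7.76

p² ψ = −ħ² d²ψ/dx²; ⟨p²⟩ = −ħ² ∫ ψ*·ψ'' dx.
Gaussian moments (u = x − x₀): ∫u^(2j)·e^(−2βu²) du = (2j−1)!!/(4β)^j · √(π/(2β)), odd powers integrate to 0; here √(π/(2β)) = 0.75034. Derivatives: ψ′ = (ik − 2βu)·ψ, ψ″ = ((ik − 2βu)² − 2β)·ψ; the odd-in-u pieces drop out.
⟨p²⟩ = 7.7629.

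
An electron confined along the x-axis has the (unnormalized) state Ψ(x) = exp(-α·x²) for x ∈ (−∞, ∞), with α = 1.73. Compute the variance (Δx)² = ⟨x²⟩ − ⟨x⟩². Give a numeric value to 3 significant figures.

0.145

Compute ⟨x⟩ and ⟨x²⟩ separately, then (Δx)² = ⟨x²⟩ − ⟨x⟩².
Gaussian moments: ∫x^(2j)·e^(−2αx²) dx = (2j−1)!!/(4α)^j · √(π/(2α)), odd powers integrate to 0; here √(π/(2α)) = 0.95288.
Normalization: ∫|Ψ|² dx = 0.95288.
⟨x⟩ = 0.0000 and ⟨x²⟩ = 0.14451.
(Δx)² = 0.14451 − (0.0000)² = 0.14451.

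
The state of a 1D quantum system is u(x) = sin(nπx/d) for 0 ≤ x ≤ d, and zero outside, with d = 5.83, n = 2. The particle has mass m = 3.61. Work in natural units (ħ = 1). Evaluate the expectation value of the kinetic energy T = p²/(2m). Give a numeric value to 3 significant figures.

0.161

T = −(ħ²/2m) d²/dx², so ⟨T⟩ = −(ħ²/2m) ∫ u*·u'' dx / ∫|u|² dx; with m = 3.61.
d/dx sin(nπx/d) = (nπ/d)·cos(nπx/d) and d²/dx² sin(nπx/d) = −(nπ/d)²·sin(nπx/d); on 0 ≤ x ≤ d, ∫sin²(nπx/d) dx = d/2 and ∫sin(nπx/d)·cos(nπx/d) dx = 0.
State is unnormalized: ∫|u|² dx = 2.9150, and ∫u*·(−ħ²/2m · u'') dx = 0.46895, so ⟨T⟩ = 0.46895 / 2.9150.
⟨T⟩ = 0.16087.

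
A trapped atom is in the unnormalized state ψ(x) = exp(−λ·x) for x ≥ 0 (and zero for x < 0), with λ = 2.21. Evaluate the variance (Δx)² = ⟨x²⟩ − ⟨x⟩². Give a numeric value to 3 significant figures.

Compute ⟨x⟩ and ⟨x²⟩ separately, then (Δx)² = ⟨x²⟩ − ⟨x⟩².
Every integrand reduces to terms xʲ·e^(−2λx) on [0, ∞); use ∫₀^∞ xʲ·e^(−2λx) dx = j!/(2λ)^(j+1).
Normalization: ∫|ψ|² dx = 0.22624.
⟨x⟩ = 0.22624 and ⟨x²⟩ = 0.10237.
(Δx)² = 0.10237 − (0.22624)² = 0.051187.

0.0512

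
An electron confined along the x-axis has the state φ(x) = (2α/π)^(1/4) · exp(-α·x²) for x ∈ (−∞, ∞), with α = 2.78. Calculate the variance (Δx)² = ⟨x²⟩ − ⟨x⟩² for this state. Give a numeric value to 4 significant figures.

Compute ⟨x⟩ and ⟨x²⟩ separately, then (Δx)² = ⟨x²⟩ − ⟨x⟩².
Gaussian moments: ∫x^(2j)·e^(−2αx²) dx = (2j−1)!!/(4α)^j · √(π/(2α)), odd powers integrate to 0; here √(π/(2α)) = 0.75169.
⟨x⟩ = 0.0000 and ⟨x²⟩ = 0.089928.
(Δx)² = 0.089928 − (0.0000)² = 0.089928.

0.08993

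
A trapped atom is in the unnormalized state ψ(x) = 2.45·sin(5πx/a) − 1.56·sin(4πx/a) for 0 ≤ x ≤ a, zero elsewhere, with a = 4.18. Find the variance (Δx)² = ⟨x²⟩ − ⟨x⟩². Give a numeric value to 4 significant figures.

0.8403

Compute ⟨x⟩ and ⟨x²⟩ separately, then (Δx)² = ⟨x²⟩ − ⟨x⟩².
On 0 ≤ x ≤ a (j ≠ l): ∫sin²(jπx/a) dx = a/2, ∫sin(jπx/a)·sin(lπx/a) dx = 0; diagonal moments ∫x·sin²(jπx/a) dx = a²/4, ∫x²·sin²(jπx/a) dx = a³·(1/6 − 1/(4j²π²)); cross terms ∫x·sin(jπx/a)·sin(lπx/a) dx = 0 for j + l even and −4jla²/(π²(j² − l²)²) for j + l odd, ∫x²·sin(jπx/a)·sin(lπx/a) dx = (−1)^(j+l)·4jla³/(π²(j² − l²)²); higher powers the same way via product-to-sum and parts.
Normalization: ∫|ψ|² dx = 17.631.
⟨x⟩ = 2.8480 and ⟨x²⟩ = 8.9516.
(Δx)² = 8.9516 − (2.8480)² = 0.84026.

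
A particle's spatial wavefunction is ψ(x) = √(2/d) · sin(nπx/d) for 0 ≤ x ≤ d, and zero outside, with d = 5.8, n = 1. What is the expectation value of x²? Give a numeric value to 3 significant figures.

⟨x²⟩ = ∫ x²·|ψ|² dx (integrals over the domain).
With sin²θ = (1 − cos2θ)/2 on 0 ≤ x ≤ d: ∫sin²(nπx/d) dx = d/2, ∫x·sin²(nπx/d) dx = d²/4, ∫x²·sin²(nπx/d) dx = d³·(1/6 − 1/(4n²π²)); higher powers xᵏ the same way, integrating xᵏ·cos(2nπx/d) by parts.
⟨x²⟩ = 9.5091.

9.51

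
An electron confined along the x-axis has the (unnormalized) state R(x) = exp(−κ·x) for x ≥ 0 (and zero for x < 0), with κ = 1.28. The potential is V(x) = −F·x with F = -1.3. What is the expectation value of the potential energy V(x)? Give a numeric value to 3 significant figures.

0.508

⟨V⟩ = ∫ V(x)·|R|² dx / ∫|R|² dx.
Every integrand reduces to terms xʲ·e^(−2κx) on [0, ∞); use ∫₀^∞ xʲ·e^(−2κx) dx = j!/(2κ)^(j+1).
State is unnormalized: ∫|R|² dx = 0.39063, and ∫R*·V(x)·R dx = 0.19836, so ⟨V⟩ = 0.19836 / 0.39063.
⟨V⟩ = 0.50781.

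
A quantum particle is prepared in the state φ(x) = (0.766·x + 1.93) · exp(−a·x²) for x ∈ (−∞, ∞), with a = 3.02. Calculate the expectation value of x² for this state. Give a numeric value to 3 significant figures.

0.0849

⟨x²⟩ = ∫ x²·|φ|² dx / ∫|φ|² dx (integrals over the domain).
Expand each integrand as polynomial × e^(−2ax²) and use ∫x^(2j)·e^(−2ax²) dx = (2j−1)!!/(4a)^j · √(π/(2a)), odd powers → 0; here √(π/(2a)) = 0.72120.
State is unnormalized: ∫|φ|² dx = 2.7214, and ∫φ*·x²·φ dx = 0.23108, so ⟨x²⟩ = 0.23108 / 2.7214.
⟨x²⟩ = 0.084913.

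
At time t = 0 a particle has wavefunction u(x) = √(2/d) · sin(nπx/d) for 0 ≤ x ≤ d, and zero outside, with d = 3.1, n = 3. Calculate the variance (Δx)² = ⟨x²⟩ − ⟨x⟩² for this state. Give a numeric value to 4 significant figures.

0.7467

Compute ⟨x⟩ and ⟨x²⟩ separately, then (Δx)² = ⟨x²⟩ − ⟨x⟩².
With sin²θ = (1 − cos2θ)/2 on 0 ≤ x ≤ d: ∫sin²(nπx/d) dx = d/2, ∫x·sin²(nπx/d) dx = d²/4, ∫x²·sin²(nπx/d) dx = d³·(1/6 − 1/(4n²π²)); higher powers xᵏ the same way, integrating xᵏ·cos(2nπx/d) by parts.
⟨x⟩ = 1.5500 and ⟨x²⟩ = 3.1492.
(Δx)² = 3.1492 − (1.5500)² = 0.74674.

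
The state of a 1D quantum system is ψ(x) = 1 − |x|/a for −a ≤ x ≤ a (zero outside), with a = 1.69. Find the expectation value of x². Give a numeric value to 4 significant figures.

⟨x²⟩ = ∫ x²·|ψ|² dx / ∫|ψ|² dx (integrals over the domain).
ψ is even, so ∫ over [−a, a] = 2∫₀ᵃ with ψ = 1 − x/a there: ∫₀ᵃ (1 − x/a)² dx = a/3, ∫₀ᵃ x²(1 − x/a)² dx = a³/30, ∫₀ᵃ x⁴(1 − x/a)² dx = a⁵/105.
State is unnormalized: ∫|ψ|² dx = 1.1267, and ∫ψ*·x²·ψ dx = 0.32179, so ⟨x²⟩ = 0.32179 / 1.1267.
⟨x²⟩ = 0.28561.

0.2856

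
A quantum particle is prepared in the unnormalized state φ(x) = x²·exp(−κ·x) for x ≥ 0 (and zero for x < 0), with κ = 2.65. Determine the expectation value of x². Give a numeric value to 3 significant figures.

1.07

⟨x²⟩ = ∫ x²·|φ|² dx / ∫|φ|² dx (integrals over the domain).
Every integrand reduces to terms xʲ·e^(−2κx) on [0, ∞); use ∫₀^∞ xʲ·e^(−2κx) dx = j!/(2κ)^(j+1).
State is unnormalized: ∫|φ|² dx = 0.0057389, and ∫φ*·x²·φ dx = 0.0061292, so ⟨x²⟩ = 0.0061292 / 0.0057389.
⟨x²⟩ = 1.0680.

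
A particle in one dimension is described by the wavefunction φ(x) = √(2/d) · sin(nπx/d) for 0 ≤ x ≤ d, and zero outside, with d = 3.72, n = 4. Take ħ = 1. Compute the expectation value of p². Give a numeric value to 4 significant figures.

p² φ = −ħ² d²φ/dx²; ⟨p²⟩ = −ħ² ∫ φ*·φ'' dx.
d/dx sin(nπx/d) = (nπ/d)·cos(nπx/d) and d²/dx² sin(nπx/d) = −(nπ/d)²·sin(nπx/d); on 0 ≤ x ≤ d, ∫sin²(nπx/d) dx = d/2 and ∫sin(nπx/d)·cos(nπx/d) dx = 0.
⟨p²⟩ = 11.411.

11.41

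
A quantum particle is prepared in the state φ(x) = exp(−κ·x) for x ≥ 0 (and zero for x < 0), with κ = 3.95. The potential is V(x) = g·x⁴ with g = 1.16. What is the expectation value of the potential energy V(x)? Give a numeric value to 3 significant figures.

⟨V⟩ = ∫ V(x)·|φ|² dx / ∫|φ|² dx.
Every integrand reduces to terms xʲ·e^(−2κx) on [0, ∞); use ∫₀^∞ xʲ·e^(−2κx) dx = j!/(2κ)^(j+1).
State is unnormalized: ∫|φ|² dx = 0.12658, and ∫φ*·V(x)·φ dx = 0.00090476, so ⟨V⟩ = 0.00090476 / 0.12658.
⟨V⟩ = 0.0071476.

0.00715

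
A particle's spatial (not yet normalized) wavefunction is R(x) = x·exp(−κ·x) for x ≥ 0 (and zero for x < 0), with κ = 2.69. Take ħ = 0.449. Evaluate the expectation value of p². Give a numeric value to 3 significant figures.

1.46

p² R = −ħ² d²R/dx²; ⟨p²⟩ = −ħ² ∫ R*·R'' dx / ∫|R|² dx.
Differentiate x·exp(−κ·x) with the product rule; every integrand then reduces to terms xʲ·e^(−2κx) on [0, ∞), with ∫₀^∞ xʲ·e^(−2κx) dx = j!/(2κ)^(j+1).
State is unnormalized: ∫|R|² dx = 0.012843, and ∫R*·(−ħ² R'') dx = 0.018736, so ⟨p²⟩ = 0.018736 / 0.012843.
⟨p²⟩ = 1.4588.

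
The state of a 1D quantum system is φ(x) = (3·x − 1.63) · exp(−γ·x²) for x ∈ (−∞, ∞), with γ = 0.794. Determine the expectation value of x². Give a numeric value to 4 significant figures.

0.6399

⟨x²⟩ = ∫ x²·|φ|² dx / ∫|φ|² dx (integrals over the domain).
Expand each integrand as polynomial × e^(−2γx²) and use ∫x^(2j)·e^(−2γx²) dx = (2j−1)!!/(4γ)^j · √(π/(2γ)), odd powers → 0; here √(π/(2γ)) = 1.4065.
State is unnormalized: ∫|φ|² dx = 7.7228, and ∫φ*·x²·φ dx = 4.9415, so ⟨x²⟩ = 4.9415 / 7.7228.
⟨x²⟩ = 0.63986.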